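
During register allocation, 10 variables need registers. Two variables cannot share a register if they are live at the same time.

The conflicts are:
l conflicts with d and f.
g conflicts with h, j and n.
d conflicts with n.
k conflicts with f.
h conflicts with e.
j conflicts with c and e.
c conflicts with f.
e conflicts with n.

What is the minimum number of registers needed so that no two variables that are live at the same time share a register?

3

The cycle j-c-f-l-d-n-g-j has odd length 7, so it cannot be 2-colored; at least 3 registers are needed.
3 registers suffice: register 1 → {g, d, f, e}; register 2 → {l, k, h, j, n}; register 3 → {c}. No two conflicting variables share a register.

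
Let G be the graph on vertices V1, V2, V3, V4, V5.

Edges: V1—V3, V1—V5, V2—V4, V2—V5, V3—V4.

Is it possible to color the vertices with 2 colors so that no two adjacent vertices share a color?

No

The cycle V3-V4-V2-V5-V1-V3 has odd length 5, so it cannot be 2-colored; at least 3 colors are needed.
So 2 colors are not enough.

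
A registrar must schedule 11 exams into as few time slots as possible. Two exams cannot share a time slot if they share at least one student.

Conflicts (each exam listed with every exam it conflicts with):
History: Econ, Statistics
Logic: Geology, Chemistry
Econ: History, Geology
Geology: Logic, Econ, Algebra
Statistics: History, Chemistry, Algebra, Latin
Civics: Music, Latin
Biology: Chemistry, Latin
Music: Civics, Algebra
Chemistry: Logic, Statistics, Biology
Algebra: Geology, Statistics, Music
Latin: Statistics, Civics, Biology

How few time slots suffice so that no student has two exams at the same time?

The cycle Civics-Latin-Statistics-Algebra-Music-Civics has odd length 5, so it cannot be 2-colored; at least 3 time slots are needed.
3 time slots suffice: time slot 1 → {Geology, Statistics, Biology, Music}; time slot 2 → {Econ, Chemistry, Algebra, Latin}; time slot 3 → {History, Logic, Civics}. Each listed conflict is separated.

3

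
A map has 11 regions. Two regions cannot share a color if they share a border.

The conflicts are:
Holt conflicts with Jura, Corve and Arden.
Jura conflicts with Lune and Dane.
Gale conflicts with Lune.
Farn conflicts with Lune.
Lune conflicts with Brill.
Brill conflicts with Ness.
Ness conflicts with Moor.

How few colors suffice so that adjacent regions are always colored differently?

2

Gale and Lune conflict, so at least 2 colors are needed.
2 colors suffice: color 1 → {Holt, Lune, Ness, Dane}; color 2 → {Jura, Gale, Farn, Brill, Corve, Moor, Arden}. Each listed conflict is separated.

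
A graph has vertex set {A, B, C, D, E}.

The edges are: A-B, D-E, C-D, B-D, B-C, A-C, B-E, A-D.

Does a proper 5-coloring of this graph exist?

Yes

The chromatic number is 4. A, B, C, D form a clique, so at least 4 colors are needed.
4 colors suffice: color 1 → {D}; color 2 → {B}; color 3 → {A, E}; color 4 → {C}.
Since 5 ≥ 4, a proper 5-coloring certainly exists.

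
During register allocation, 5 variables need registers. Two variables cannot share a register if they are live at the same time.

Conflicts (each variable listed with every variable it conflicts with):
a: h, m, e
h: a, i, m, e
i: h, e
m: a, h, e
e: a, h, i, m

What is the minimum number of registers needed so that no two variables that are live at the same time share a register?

4

a, h, m, e are mutually in conflict, so at least 4 registers are needed.
4 registers suffice: a=3, h=1, i=3, m=4, e=2. Each listed conflict is separated.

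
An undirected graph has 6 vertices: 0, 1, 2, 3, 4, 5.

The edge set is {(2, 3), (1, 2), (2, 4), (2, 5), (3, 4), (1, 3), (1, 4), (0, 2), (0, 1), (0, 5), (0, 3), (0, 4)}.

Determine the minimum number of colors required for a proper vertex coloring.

0, 1, 2, 3, 4 form a clique, so at least 5 colors are needed.
5 colors suffice: color red → {0}; color blue → {2}; color green → {4, 5}; color yellow → {1}; color purple → {3}. Each edge has distinct colors on its endpoints.

5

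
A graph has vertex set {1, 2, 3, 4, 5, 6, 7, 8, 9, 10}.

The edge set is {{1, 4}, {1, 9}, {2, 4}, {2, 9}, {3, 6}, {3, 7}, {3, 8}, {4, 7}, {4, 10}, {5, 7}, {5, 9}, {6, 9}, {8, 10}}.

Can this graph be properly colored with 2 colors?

No

The cycle 3-8-10-4-7-3 has odd length 5, so it cannot be 2-colored; at least 3 colors are needed.
So 2 colors are not enough.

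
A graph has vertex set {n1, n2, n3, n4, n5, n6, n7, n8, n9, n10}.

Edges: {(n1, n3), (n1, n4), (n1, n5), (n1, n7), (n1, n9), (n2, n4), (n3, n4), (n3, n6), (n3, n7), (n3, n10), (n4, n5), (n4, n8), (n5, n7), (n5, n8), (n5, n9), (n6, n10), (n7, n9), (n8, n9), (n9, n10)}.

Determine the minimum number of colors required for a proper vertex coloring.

4

n1, n5, n7, n9 are pairwise adjacent (a clique of size 4), so at least 4 colors are needed.
One proper 4-coloring: n1=2, n2=1, n3=1, n4=3, n5=4, n6=3, n7=3, n8=2, n9=1, n10=2. Every edge joins two different colors.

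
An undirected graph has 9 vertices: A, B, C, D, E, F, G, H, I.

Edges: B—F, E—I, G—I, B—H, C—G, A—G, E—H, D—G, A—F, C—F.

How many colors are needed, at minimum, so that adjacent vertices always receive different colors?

3

The cycle F-A-G-I-E-H-B-F has odd length 7, so it cannot be 2-colored; at least 3 colors are needed.
3 colors suffice: color red → {E, F, G}; color blue → {A, B, C, D, I}; color green → {H}. No two adjacent vertices share a color.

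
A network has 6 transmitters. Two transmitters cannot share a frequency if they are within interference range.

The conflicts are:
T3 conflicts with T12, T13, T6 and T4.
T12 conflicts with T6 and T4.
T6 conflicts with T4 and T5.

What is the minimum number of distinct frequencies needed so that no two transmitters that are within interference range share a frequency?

T3, T12, T6, T4 are mutually in conflict, so at least 4 frequencies are needed.
4 frequencies suffice: frequency 1 → {T13, T6}; frequency 2 → {T3, T5}; frequency 3 → {T12}; frequency 4 → {T4}. Every pair that conflicts lands in different frequencies.

4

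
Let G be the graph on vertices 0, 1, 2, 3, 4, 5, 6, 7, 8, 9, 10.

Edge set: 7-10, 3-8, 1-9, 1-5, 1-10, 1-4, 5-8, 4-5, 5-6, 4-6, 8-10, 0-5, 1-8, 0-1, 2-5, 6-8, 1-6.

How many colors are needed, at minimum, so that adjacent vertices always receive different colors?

1, 4, 5, 6 are pairwise adjacent (a clique of size 4), so at least 4 colors are needed.
4 colors suffice: color a → {1, 2, 3, 7}; color b → {5, 9, 10}; color c → {0, 4, 8}; color d → {6}. No two adjacent vertices share a color.

4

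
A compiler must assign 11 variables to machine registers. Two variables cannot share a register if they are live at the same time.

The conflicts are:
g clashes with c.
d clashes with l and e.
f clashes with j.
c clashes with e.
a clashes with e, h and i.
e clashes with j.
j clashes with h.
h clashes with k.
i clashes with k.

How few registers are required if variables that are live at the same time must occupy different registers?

2

f and j conflict, so at least 2 registers are needed.
A valid assignment using 2 registers: g=1, d=2, f=1, c=2, a=2, l=1, e=1, j=2, h=1, i=1, k=2. No two conflicting variables share a register.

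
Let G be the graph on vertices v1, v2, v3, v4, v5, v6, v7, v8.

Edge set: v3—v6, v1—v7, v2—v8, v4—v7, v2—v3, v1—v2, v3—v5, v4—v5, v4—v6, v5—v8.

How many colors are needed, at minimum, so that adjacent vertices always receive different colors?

v5 and v8 are adjacent, so at least 2 colors are needed.
One proper 2-coloring: v1=blue, v2=red, v3=blue, v4=blue, v5=red, v6=red, v7=red, v8=blue. Every edge joins two different colors.

2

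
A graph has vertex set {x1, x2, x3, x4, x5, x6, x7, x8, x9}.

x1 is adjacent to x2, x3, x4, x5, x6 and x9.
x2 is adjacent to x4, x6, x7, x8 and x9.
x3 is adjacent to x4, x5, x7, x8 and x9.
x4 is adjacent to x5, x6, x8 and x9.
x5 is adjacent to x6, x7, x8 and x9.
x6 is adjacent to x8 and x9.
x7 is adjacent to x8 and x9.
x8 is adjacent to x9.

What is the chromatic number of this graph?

x3, x5, x7, x8, x9 are pairwise adjacent (a clique of size 5), so at least 5 colors are needed.
5 colors suffice: color 1 → {x9}; color 2 → {x2, x5}; color 3 → {x4, x7}; color 4 → {x1, x8}; color 5 → {x3, x6}. No two adjacent vertices share a color.

5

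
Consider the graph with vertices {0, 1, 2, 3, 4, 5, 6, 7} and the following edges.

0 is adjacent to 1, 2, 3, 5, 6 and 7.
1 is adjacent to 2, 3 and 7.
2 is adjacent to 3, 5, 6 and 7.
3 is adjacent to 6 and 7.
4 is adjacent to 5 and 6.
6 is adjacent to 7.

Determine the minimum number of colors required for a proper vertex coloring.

5

0, 1, 2, 3, 7 form a clique, so at least 5 colors are needed.
5 colors suffice: color red → {0, 4}; color blue → {2}; color green → {5, 7}; color yellow → {3}; color purple → {1, 6}. Each edge has distinct colors on its endpoints.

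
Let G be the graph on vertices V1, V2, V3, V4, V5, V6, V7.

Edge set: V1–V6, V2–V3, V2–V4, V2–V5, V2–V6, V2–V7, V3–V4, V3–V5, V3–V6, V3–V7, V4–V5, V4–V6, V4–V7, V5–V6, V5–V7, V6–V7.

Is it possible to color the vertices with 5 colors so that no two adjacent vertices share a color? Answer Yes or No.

V2, V3, V4, V5, V6, V7 are pairwise adjacent (a clique of size 6), so at least 6 colors are needed.
So 5 colors are not enough.

No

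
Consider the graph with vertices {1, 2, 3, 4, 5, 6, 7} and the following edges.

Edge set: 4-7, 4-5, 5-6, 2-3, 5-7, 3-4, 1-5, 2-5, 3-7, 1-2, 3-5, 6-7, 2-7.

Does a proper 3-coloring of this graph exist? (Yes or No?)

2, 3, 5, 7 are pairwise adjacent (a clique of size 4), so at least 4 colors are needed.
So 3 colors are not enough.

No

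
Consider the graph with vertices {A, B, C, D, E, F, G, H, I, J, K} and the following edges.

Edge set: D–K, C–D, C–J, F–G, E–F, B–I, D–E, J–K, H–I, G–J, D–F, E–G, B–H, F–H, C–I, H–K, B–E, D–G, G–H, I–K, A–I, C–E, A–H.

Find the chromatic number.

D, E, F, G are pairwise adjacent (a clique of size 4), so at least 4 colors are needed.
One proper 4-coloring: A=green, B=green, C=green, D=blue, E=red, F=yellow, G=green, H=red, I=blue, J=red, K=green. No two adjacent vertices share a color.

4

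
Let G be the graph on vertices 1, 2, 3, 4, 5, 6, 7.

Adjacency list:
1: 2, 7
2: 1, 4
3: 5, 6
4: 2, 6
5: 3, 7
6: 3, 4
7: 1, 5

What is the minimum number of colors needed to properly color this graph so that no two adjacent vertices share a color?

3

The cycle 6-4-2-1-7-5-3-6 has odd length 7, so it cannot be 2-colored; at least 3 colors are needed.
3 colors suffice: 1=a, 2=b, 3=b, 4=c, 5=a, 6=a, 7=b. No two adjacent vertices share a color.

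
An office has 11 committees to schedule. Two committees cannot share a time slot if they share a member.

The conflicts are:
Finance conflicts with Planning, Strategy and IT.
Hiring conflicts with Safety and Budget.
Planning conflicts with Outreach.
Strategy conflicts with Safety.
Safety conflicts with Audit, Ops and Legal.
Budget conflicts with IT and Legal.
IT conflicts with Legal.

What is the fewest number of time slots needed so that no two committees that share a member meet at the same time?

3

Budget, IT, Legal all conflict with each other, so at least 3 time slots are needed.
A valid assignment using 3 time slots: Finance=1, Hiring=2, Planning=2, Strategy=2, Safety=1, Outreach=1, Budget=1, IT=3, Audit=2, Ops=2, Legal=2. Every pair that conflicts lands in different time slots.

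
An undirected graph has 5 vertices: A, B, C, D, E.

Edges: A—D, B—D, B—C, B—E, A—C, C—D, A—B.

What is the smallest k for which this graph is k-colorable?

A, B, C, D are pairwise adjacent (a clique of size 4), so at least 4 colors are needed.
One proper 4-coloring: A=4, B=1, C=3, D=2, E=2. No two adjacent vertices share a color.

4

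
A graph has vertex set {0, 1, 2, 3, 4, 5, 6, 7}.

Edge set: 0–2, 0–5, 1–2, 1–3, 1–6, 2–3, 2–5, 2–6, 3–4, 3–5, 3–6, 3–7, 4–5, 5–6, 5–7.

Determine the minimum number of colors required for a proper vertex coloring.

1, 2, 3, 6 are pairwise adjacent (a clique of size 4), so at least 4 colors are needed.
4 colors suffice: 0=b, 1=a, 2=c, 3=b, 4=c, 5=a, 6=d, 7=c. Every edge joins two different colors.

4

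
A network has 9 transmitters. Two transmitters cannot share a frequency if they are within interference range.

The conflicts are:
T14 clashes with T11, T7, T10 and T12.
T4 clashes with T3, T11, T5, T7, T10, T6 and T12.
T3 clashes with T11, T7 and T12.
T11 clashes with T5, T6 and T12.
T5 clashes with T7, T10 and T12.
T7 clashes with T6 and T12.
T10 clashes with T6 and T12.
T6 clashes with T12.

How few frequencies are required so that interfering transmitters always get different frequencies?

T4, T11, T6, T12 are mutually in conflict, so at least 4 frequencies are needed.
Using 4 frequencies: T14=2, T4=2, T3=4, T11=3, T5=4, T7=3, T10=3, T6=4, T12=1. Every pair that conflicts lands in different frequencies.

4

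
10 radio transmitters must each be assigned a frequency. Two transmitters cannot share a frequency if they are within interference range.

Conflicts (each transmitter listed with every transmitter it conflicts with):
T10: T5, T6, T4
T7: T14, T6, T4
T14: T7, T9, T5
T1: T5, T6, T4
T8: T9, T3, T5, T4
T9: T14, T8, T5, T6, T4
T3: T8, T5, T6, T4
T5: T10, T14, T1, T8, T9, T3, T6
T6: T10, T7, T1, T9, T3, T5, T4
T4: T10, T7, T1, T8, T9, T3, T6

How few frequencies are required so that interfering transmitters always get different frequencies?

3

T9, T5, T6 are mutually in conflict, so at least 3 frequencies are needed.
3 frequencies suffice: T10=3, T7=3, T14=2, T1=3, T8=2, T9=3, T3=3, T5=1, T6=2, T4=1. Each listed conflict is separated.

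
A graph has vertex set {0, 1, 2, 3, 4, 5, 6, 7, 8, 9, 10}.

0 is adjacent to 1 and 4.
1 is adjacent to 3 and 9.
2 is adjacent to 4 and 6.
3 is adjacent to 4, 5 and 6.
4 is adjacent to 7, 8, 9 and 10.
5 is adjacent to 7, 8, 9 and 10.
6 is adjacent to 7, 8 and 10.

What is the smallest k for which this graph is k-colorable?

2

5 and 7 are adjacent, so at least 2 colors are needed.
2 colors suffice: color a → {1, 4, 5, 6}; color b → {0, 2, 3, 7, 8, 9, 10}. No two adjacent vertices share a color.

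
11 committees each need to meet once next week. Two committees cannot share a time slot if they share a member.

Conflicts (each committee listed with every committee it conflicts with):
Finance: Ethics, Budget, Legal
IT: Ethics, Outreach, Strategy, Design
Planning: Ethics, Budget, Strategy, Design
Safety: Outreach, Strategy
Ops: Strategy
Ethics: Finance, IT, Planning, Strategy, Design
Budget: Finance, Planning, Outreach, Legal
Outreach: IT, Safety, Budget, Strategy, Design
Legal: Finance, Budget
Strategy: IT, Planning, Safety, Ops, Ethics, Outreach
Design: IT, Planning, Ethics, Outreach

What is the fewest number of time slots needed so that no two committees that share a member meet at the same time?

3

Planning, Ethics, Design pairwise conflict, so at least 3 time slots are needed.
3 time slots suffice: time slot 1 → {Budget, Strategy, Design}; time slot 2 → {Ops, Ethics, Outreach, Legal}; time slot 3 → {Finance, IT, Planning, Safety}. Each listed conflict is separated.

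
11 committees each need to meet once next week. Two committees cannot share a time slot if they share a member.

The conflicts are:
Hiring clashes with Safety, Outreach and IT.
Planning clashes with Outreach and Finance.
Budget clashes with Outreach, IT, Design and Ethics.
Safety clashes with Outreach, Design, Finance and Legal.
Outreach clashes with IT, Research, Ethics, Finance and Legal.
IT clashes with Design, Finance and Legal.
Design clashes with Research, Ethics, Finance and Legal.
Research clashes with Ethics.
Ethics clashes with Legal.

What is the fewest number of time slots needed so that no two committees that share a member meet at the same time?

Planning, Outreach, Finance all conflict with each other, so at least 3 time slots are needed.
Using 3 time slots: Hiring=3, Planning=2, Budget=3, Safety=2, Outreach=1, IT=2, Design=1, Research=3, Ethics=2, Finance=3, Legal=3. Each listed conflict is separated.

3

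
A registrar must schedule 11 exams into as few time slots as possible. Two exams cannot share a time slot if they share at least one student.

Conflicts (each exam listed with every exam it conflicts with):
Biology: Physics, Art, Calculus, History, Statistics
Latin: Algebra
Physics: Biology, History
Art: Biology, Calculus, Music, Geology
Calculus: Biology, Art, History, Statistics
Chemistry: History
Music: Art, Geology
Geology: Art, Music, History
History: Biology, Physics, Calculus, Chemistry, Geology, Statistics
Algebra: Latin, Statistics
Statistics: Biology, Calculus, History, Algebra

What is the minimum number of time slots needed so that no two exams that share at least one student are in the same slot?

Biology, Calculus, History, Statistics are mutually in conflict, so at least 4 time slots are needed.
Using 4 time slots: Biology=2, Latin=2, Physics=3, Art=1, Calculus=3, Chemistry=2, Music=3, Geology=2, History=1, Algebra=1, Statistics=4. No two conflicting exams share a time slot.

4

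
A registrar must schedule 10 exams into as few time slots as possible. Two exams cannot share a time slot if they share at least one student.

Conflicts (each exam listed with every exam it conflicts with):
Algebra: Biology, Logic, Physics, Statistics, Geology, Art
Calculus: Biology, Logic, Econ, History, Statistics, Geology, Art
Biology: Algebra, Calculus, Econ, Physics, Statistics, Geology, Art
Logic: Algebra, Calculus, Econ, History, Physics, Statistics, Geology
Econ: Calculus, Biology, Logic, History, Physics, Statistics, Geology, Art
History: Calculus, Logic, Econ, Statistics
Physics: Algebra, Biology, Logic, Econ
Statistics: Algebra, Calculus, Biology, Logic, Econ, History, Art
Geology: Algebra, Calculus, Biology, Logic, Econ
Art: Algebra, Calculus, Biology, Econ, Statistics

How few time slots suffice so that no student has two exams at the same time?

Calculus, Logic, Econ, History, Statistics pairwise conflict, so at least 5 time slots are needed.
5 time slots suffice: Algebra=1, Calculus=2, Biology=4, Logic=4, Econ=1, History=5, Physics=2, Statistics=3, Geology=3, Art=5. No two conflicting exams share a time slot.

5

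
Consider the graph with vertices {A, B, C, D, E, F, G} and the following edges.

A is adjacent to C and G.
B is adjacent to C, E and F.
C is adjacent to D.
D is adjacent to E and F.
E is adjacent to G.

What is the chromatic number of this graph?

3

The cycle A-C-B-E-G-A has odd length 5, so it cannot be 2-colored; at least 3 colors are needed.
3 colors suffice: color red → {A, B, D}; color blue → {C, E, F}; color green → {G}. Every edge joins two different colors.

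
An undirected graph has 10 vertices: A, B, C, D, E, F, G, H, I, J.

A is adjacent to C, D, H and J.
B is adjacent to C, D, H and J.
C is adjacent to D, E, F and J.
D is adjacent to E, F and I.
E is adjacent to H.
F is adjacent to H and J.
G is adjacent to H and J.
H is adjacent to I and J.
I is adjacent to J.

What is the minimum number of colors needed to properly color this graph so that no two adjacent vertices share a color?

3

G, H, J form a triangle, so at least 3 colors are needed.
3 colors suffice: color 1 → {C, H}; color 2 → {D, J}; color 3 → {A, B, E, F, G, I}. Every edge joins two different colors.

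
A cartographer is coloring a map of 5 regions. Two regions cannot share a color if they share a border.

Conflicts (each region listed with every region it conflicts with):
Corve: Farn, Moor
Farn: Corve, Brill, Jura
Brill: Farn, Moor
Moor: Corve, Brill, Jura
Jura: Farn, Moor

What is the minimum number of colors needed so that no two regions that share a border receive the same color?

Brill and Moor conflict, so at least 2 colors are needed.
2 colors suffice: color 1 → {Farn, Moor}; color 2 → {Corve, Brill, Jura}. Every pair that conflicts lands in different colors.

2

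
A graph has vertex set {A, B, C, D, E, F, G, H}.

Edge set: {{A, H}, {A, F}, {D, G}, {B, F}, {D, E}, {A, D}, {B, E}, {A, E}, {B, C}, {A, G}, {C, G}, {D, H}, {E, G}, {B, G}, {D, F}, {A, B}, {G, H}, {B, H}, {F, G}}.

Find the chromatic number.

A, B, F, G form a clique, so at least 4 colors are needed.
One proper 4-coloring: A=3, B=2, C=3, D=2, E=4, F=4, G=1, H=4. No two adjacent vertices share a color.

4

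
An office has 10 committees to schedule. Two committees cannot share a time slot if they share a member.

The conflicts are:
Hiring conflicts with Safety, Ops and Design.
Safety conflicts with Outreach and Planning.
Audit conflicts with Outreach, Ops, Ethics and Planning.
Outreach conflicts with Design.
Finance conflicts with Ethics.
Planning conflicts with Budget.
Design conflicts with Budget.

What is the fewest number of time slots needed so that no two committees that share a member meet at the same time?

3

The cycle Hiring-Ops-Audit-Outreach-Design-Hiring has odd length 5, so it cannot be 2-colored; at least 3 time slots are needed.
A valid assignment using 3 time slots: Hiring=2, Safety=1, Audit=1, Outreach=2, Ops=3, Finance=1, Ethics=2, Planning=2, Design=1, Budget=3. Every pair that conflicts lands in different time slots.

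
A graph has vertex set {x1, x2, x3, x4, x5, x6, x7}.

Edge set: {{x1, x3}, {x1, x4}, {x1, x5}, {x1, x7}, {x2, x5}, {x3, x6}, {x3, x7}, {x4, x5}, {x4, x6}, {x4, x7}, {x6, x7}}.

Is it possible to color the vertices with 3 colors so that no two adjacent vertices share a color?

Yes

The chromatic number is 3. x1, x4, x5 are pairwise adjacent, so at least 3 colors are needed.
One proper 3-coloring: x1=2, x2=2, x3=3, x4=3, x5=1, x6=2, x7=1.
That is already a proper 3-coloring.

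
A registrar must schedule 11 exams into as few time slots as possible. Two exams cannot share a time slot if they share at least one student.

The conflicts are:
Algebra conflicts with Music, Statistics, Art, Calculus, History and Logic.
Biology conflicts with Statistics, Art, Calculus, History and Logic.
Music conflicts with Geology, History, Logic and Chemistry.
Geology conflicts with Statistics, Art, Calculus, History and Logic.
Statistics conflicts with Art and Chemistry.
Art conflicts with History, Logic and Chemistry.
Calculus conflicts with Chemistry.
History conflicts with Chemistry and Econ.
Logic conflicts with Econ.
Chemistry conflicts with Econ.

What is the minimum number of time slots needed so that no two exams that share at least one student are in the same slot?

3

Biology, Statistics, Art are mutually in conflict, so at least 3 time slots are needed.
3 time slots suffice: time slot 1 → {Statistics, Calculus, History, Logic}; time slot 2 → {Music, Art, Econ}; time slot 3 → {Algebra, Biology, Geology, Chemistry}. Each listed conflict is separated.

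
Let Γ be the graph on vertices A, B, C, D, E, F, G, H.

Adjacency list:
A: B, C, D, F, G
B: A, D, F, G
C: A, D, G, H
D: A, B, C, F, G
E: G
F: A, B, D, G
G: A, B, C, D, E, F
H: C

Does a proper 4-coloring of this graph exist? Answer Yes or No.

A, B, D, F, G are mutually adjacent (a clique of size 5), so at least 5 colors are needed.
So 4 colors are not enough.

No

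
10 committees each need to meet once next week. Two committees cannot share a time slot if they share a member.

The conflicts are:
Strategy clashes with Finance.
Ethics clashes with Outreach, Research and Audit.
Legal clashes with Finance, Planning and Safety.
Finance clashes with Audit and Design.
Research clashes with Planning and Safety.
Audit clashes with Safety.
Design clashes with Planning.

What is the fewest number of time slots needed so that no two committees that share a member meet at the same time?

Strategy and Finance conflict, so at least 2 time slots are needed.
2 time slots suffice: Strategy=2, Ethics=1, Legal=2, Finance=1, Outreach=2, Research=2, Audit=2, Design=2, Planning=1, Safety=1. Every pair that conflicts lands in different time slots.

2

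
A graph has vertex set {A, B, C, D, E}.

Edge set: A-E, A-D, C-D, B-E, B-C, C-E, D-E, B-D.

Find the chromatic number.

B, C, D, E are pairwise adjacent (a clique of size 4), so at least 4 colors are needed.
A valid assignment using 4 colors: A=3, B=3, C=4, D=1, E=2. No two adjacent vertices share a color.

4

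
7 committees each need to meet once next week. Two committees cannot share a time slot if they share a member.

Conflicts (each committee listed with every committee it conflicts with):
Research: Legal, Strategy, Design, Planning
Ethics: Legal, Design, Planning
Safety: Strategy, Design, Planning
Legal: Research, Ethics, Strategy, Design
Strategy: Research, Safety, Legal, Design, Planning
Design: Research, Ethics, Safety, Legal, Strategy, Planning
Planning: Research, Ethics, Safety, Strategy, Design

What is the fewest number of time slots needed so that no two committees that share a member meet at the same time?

4

Research, Legal, Strategy, Design are mutually in conflict, so at least 4 time slots are needed.
Using 4 time slots: Research=4, Ethics=3, Safety=4, Legal=2, Strategy=3, Design=1, Planning=2. Each listed conflict is separated.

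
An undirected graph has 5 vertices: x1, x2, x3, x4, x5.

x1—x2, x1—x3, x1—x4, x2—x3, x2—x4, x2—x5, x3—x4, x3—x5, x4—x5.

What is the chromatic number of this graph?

4

x1, x2, x3, x4 are pairwise adjacent (a clique of size 4), so at least 4 colors are needed.
A valid assignment using 4 colors: x1=4, x2=1, x3=2, x4=3, x5=4. Every edge joins two different colors.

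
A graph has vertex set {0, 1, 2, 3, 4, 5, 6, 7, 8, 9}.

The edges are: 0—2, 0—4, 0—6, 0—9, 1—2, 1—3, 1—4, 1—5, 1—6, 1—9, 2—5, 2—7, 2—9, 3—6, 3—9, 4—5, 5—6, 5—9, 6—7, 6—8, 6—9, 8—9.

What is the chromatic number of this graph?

4

1, 2, 5, 9 are mutually adjacent (a clique of size 4), so at least 4 colors are needed.
4 colors suffice: 0=c, 1=c, 2=b, 3=d, 4=a, 5=d, 6=b, 7=a, 8=c, 9=a. Every edge joins two different colors.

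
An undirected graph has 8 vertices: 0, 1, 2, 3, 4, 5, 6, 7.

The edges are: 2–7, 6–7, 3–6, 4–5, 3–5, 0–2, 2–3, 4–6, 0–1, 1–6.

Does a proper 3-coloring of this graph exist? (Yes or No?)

The chromatic number is 3. The cycle 3-2-0-1-6-3 has odd length 5, so it cannot be 2-colored; at least 3 colors are needed.
A valid assignment using 3 colors: 0=blue, 1=green, 2=red, 3=blue, 4=blue, 5=red, 6=red, 7=blue.
That is already a proper 3-coloring.

Yes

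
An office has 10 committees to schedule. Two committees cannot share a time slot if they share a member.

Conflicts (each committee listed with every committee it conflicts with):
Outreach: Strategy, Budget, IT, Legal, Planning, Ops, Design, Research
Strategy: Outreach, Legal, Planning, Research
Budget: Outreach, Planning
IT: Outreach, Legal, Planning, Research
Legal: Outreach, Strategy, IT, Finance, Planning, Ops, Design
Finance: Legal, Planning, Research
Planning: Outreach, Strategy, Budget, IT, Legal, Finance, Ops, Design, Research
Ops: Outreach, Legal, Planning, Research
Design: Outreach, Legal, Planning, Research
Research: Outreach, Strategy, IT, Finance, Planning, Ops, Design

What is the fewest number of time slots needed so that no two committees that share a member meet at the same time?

4

Outreach, Planning, Design, Research all conflict with each other, so at least 4 time slots are needed.
4 time slots suffice: Outreach=2, Strategy=4, Budget=3, IT=4, Legal=3, Finance=2, Planning=1, Ops=4, Design=4, Research=3. Every pair that conflicts lands in different time slots.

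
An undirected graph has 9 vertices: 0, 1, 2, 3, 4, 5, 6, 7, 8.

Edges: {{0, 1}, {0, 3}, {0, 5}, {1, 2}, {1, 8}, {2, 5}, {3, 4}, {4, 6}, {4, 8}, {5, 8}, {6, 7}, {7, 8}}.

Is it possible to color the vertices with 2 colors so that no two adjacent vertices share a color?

No

The cycle 3-0-5-8-4-3 has odd length 5, so it cannot be 2-colored; at least 3 colors are needed.
So 2 colors are not enough.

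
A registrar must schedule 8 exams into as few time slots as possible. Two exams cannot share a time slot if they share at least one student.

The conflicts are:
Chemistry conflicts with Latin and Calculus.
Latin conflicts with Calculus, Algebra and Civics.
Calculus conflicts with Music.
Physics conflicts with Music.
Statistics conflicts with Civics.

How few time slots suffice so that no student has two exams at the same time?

3

Chemistry, Latin, Calculus are mutually in conflict, so at least 3 time slots are needed.
3 time slots suffice: time slot 1 → {Latin, Statistics, Music}; time slot 2 → {Calculus, Algebra, Physics, Civics}; time slot 3 → {Chemistry}. Each listed conflict is separated.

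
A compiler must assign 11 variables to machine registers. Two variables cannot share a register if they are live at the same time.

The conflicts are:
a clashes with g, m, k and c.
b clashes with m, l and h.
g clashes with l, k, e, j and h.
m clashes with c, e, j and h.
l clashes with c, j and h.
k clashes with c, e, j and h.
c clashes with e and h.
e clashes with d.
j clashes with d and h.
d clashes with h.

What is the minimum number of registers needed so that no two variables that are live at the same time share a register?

g, l, j, h all conflict with each other, so at least 4 registers are needed.
A valid assignment using 4 registers: a=1, b=2, g=2, m=4, l=4, k=4, c=2, e=1, j=3, d=2, h=1. Each listed conflict is separated.

4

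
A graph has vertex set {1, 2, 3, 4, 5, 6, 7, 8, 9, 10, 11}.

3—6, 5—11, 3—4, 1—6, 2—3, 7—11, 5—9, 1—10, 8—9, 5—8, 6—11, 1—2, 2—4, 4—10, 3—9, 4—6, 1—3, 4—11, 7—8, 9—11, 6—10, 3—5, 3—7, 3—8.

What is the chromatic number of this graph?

4

3, 5, 8, 9 are pairwise adjacent (a clique of size 4), so at least 4 colors are needed.
4 colors suffice: color a → {3, 10, 11}; color b → {1, 4, 7, 9}; color c → {2, 6, 8}; color d → {5}. No two adjacent vertices share a color.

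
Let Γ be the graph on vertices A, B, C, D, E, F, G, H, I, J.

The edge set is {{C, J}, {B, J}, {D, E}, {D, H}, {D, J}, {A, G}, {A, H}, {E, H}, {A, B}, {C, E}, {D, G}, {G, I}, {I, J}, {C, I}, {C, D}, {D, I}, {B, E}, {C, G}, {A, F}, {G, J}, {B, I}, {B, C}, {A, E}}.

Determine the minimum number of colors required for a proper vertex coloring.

C, D, G, I, J form a clique, so at least 5 colors are needed.
5 colors suffice: color 1 → {B, D, F}; color 2 → {A, C}; color 3 → {E, G}; color 4 → {H, I}; color 5 → {J}. Every edge joins two different colors.

5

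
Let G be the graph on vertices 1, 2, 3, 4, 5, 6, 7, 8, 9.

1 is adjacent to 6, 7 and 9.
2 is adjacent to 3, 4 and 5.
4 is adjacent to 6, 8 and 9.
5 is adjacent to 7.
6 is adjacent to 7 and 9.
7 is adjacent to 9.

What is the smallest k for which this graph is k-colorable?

1, 6, 7, 9 are pairwise adjacent (a clique of size 4), so at least 4 colors are needed.
4 colors suffice: 1=d, 2=a, 3=b, 4=b, 5=c, 6=c, 7=b, 8=a, 9=a. Every edge joins two different colors.

4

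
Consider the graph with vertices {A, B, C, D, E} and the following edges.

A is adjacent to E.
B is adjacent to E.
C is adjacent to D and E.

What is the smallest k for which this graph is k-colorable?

C and E are adjacent, so at least 2 colors are needed.
2 colors suffice: color 1 → {D, E}; color 2 → {A, B, C}. Every edge joins two different colors.

2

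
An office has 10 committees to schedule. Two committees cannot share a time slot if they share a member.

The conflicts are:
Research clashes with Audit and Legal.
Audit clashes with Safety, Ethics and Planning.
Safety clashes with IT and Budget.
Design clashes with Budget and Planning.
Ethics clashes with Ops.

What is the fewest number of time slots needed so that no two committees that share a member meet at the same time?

The cycle Budget-Safety-Audit-Planning-Design-Budget has odd length 5, so it cannot be 2-colored; at least 3 time slots are needed.
3 time slots suffice: time slot 1 → {Audit, Design, IT, Ops, Legal}; time slot 2 → {Research, Safety, Ethics, Planning}; time slot 3 → {Budget}. Every pair that conflicts lands in different time slots.

3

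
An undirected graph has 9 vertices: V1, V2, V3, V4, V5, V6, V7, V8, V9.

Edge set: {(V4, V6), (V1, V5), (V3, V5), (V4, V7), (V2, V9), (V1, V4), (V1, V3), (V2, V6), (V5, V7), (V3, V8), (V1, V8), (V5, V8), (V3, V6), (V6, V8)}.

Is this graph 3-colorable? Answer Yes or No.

V1, V3, V5, V8 are mutually adjacent (a clique of size 4), so at least 4 colors are needed.
So 3 colors are not enough.

No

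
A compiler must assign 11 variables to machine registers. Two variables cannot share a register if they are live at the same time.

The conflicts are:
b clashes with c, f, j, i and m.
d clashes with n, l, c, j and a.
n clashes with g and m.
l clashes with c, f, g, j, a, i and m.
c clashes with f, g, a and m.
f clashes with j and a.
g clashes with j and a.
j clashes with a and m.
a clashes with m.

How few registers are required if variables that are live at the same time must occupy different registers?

d, l, c, a all conflict with each other, so at least 4 registers are needed.
Using 4 registers: b=1, d=4, n=1, l=1, c=2, f=4, g=4, j=2, a=3, i=2, m=4. No two conflicting variables share a register.

4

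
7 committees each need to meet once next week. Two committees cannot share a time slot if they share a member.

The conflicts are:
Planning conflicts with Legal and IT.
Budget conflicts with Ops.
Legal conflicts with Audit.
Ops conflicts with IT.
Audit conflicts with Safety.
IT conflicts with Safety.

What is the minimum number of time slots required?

The cycle Audit-Safety-IT-Planning-Legal-Audit has odd length 5, so it cannot be 2-colored; at least 3 time slots are needed.
3 time slots suffice: time slot 1 → {Budget, Audit, IT}; time slot 2 → {Planning, Ops, Safety}; time slot 3 → {Legal}. No two conflicting committees share a time slot.

3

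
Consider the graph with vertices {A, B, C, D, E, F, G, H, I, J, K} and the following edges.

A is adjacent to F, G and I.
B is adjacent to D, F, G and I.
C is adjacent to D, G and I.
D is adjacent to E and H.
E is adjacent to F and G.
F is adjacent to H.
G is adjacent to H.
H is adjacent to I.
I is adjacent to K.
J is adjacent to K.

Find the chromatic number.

2

C and I are adjacent, so at least 2 colors are needed.
2 colors suffice: A=blue, B=blue, C=blue, D=red, E=blue, F=red, G=red, H=blue, I=red, J=red, K=blue. Every edge joins two different colors.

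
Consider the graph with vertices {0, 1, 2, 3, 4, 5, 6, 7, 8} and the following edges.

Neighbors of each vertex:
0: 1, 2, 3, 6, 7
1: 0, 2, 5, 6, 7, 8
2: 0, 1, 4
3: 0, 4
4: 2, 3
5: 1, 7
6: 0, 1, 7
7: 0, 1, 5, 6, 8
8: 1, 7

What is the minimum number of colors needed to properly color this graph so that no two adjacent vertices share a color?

4

0, 1, 6, 7 are pairwise adjacent (a clique of size 4), so at least 4 colors are needed.
4 colors suffice: 0=blue, 1=red, 2=green, 3=red, 4=blue, 5=blue, 6=yellow, 7=green, 8=blue. Each edge has distinct colors on its endpoints.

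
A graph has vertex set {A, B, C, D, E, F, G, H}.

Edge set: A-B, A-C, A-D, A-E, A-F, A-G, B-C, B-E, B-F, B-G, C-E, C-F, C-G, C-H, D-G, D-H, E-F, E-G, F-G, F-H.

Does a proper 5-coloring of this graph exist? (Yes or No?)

A, B, C, E, F, G form a clique, so at least 6 colors are needed.
So 5 colors are not enough.

No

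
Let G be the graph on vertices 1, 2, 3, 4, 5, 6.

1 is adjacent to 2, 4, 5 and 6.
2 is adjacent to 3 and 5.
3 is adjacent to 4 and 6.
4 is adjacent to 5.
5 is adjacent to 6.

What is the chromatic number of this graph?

1, 5, 6 are pairwise adjacent, so at least 3 colors are needed.
A valid assignment using 3 colors: 1=red, 2=green, 3=red, 4=green, 5=blue, 6=green. No two adjacent vertices share a color.

3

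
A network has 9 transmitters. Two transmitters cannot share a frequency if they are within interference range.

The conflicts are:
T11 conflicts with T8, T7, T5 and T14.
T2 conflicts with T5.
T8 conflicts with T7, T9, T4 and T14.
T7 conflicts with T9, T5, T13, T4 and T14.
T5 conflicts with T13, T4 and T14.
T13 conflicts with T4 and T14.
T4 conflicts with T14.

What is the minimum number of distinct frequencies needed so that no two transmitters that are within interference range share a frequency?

5

T7, T5, T13, T4, T14 are mutually in conflict, so at least 5 frequencies are needed.
Using 5 frequencies: T11=4, T2=1, T8=3, T7=1, T9=2, T5=3, T13=5, T4=4, T14=2. Every pair that conflicts lands in different frequencies.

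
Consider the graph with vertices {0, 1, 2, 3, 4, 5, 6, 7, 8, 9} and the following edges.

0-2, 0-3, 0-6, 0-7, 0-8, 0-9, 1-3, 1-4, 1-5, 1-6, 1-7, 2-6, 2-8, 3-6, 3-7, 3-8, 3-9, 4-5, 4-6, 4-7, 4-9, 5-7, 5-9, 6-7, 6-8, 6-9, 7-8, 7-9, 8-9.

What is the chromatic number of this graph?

0, 3, 6, 7, 8, 9 are pairwise adjacent (a clique of size 6), so at least 6 colors are needed.
6 colors suffice: color red → {5, 6}; color blue → {2, 7}; color green → {1, 9}; color yellow → {3, 4}; color purple → {8}; color orange → {0}. No two adjacent vertices share a color.

6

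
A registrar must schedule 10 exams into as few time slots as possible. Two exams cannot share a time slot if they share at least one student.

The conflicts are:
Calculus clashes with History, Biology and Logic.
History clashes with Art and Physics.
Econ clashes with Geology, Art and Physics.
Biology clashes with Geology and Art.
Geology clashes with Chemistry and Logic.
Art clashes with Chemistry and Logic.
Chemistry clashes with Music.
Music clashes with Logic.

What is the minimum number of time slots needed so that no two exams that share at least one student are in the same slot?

Calculus and History conflict, so at least 2 time slots are needed.
A valid assignment using 2 time slots: Calculus=1, History=2, Econ=2, Biology=2, Geology=1, Art=1, Chemistry=2, Music=1, Logic=2, Physics=1. No two conflicting exams share a time slot.

2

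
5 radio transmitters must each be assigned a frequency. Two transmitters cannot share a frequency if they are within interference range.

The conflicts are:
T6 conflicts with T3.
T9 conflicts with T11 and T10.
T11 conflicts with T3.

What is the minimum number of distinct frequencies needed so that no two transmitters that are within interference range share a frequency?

T11 and T3 conflict, so at least 2 frequencies are needed.
Using 2 frequencies: T6=2, T9=1, T11=2, T3=1, T10=2. Each listed conflict is separated.

2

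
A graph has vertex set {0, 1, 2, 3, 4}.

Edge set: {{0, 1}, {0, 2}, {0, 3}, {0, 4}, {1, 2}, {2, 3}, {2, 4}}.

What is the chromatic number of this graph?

0, 2, 3 are pairwise adjacent, so at least 3 colors are needed.
3 colors suffice: 0=blue, 1=green, 2=red, 3=green, 4=green. Every edge joins two different colors.

3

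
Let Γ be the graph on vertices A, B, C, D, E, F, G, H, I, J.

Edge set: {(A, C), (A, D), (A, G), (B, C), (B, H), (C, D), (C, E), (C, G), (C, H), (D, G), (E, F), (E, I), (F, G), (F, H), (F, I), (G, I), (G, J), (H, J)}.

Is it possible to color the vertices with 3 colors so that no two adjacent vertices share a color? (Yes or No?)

No

A, C, D, G are pairwise adjacent (a clique of size 4), so at least 4 colors are needed.
So 3 colors are not enough.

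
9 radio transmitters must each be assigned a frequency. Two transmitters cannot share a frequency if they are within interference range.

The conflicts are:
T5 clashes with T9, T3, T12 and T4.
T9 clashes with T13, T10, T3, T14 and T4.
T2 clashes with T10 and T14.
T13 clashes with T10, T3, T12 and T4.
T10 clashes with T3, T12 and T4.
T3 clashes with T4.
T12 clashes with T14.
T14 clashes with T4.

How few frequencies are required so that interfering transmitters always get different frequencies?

5

T9, T13, T10, T3, T4 pairwise conflict, so at least 5 frequencies are needed.
A valid assignment using 5 frequencies: T5=1, T9=3, T2=2, T13=5, T10=1, T3=4, T12=2, T14=1, T4=2. Each listed conflict is separated.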